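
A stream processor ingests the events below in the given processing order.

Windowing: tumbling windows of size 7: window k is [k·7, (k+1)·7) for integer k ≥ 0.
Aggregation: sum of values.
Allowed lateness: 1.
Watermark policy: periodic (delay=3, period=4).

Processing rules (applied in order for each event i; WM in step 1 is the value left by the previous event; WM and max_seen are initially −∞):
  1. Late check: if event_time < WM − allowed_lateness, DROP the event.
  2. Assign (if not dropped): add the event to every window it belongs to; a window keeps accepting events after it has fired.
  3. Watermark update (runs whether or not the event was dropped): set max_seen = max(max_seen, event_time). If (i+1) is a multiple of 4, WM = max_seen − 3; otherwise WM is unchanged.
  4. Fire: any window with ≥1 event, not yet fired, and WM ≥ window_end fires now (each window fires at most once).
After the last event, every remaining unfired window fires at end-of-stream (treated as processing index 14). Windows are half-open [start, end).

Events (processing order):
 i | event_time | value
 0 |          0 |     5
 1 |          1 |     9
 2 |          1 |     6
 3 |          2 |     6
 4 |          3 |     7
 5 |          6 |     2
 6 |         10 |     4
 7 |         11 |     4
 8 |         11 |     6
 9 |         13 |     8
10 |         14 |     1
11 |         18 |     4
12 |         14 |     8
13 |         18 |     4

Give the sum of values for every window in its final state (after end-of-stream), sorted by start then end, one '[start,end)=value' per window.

i=0 t=0 v=5: → [0,7); WM=−∞
i=1 t=1 v=9: → [0,7); WM=−∞
i=2 t=1 v=6: → [0,7); WM=−∞
i=3 t=2 v=6: → [0,7); WM=-1
i=4 t=3 v=7: → [0,7); WM=-1
i=5 t=6 v=2: → [0,7); WM=-1
i=6 t=10 v=4: → [7,14); WM=-1
i=7 t=11 v=4: → [7,14); WM=8; [0,7) fires=35
i=8 t=11 v=6: → [7,14); WM=8
i=9 t=13 v=8: → [7,14); WM=8
i=10 t=14 v=1: → [14,21); WM=8
i=11 t=18 v=4: → [14,21); WM=15; [7,14) fires=22
i=12 t=14 v=8: → [14,21); WM=15
i=13 t=18 v=4: → [14,21); WM=15

[0,7)=35 [7,14)=22 [14,21)=17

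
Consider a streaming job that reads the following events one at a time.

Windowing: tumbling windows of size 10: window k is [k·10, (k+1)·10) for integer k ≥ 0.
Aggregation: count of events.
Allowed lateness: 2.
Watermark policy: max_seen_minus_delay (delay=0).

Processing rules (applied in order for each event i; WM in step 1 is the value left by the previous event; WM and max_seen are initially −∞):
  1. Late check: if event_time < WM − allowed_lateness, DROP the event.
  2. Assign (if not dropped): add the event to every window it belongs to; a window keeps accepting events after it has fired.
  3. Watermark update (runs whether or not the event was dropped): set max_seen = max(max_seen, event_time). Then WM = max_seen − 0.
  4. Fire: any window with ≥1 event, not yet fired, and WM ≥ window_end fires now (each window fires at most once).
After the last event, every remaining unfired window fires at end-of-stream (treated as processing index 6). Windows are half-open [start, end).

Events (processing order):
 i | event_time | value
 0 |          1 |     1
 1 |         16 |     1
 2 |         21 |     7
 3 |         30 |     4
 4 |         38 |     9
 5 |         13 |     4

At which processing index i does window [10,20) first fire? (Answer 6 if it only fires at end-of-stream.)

i=0 t=1 v=1: → [0,10); WM=1
i=1 t=16 v=1: → [10,20); WM=16; [0,10) fires=1
i=2 t=21 v=7: → [20,30); WM=21; [10,20) fires=1
i=3 t=30 v=4: → [30,40); WM=30; [20,30) fires=1
i=4 t=38 v=9: → [30,40); WM=38
i=5 t=13 v=4: DROP (t<38-2); WM=38

2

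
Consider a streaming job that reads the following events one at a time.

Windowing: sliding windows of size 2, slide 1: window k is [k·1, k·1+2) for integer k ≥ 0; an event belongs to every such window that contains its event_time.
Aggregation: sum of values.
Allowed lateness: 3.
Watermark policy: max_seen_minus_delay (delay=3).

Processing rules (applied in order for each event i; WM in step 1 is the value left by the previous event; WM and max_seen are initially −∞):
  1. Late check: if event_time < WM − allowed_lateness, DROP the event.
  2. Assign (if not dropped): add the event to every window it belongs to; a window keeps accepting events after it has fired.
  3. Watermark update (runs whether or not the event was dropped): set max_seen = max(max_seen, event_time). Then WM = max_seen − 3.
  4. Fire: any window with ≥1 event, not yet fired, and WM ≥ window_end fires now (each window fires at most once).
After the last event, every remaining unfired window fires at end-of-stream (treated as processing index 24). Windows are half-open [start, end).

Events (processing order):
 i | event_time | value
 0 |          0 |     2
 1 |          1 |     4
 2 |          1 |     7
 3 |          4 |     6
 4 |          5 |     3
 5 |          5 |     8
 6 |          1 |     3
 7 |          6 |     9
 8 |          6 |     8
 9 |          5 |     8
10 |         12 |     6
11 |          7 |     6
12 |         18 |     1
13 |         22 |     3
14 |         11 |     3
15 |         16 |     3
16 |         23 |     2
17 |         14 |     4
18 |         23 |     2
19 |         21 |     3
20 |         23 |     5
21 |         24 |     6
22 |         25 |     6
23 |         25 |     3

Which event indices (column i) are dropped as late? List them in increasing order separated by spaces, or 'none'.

14 17

i=0 t=0 v=2: → [0,2); WM=-3
i=1 t=1 v=4: → [1,3),[0,2); WM=-2
i=2 t=1 v=7: → [1,3),[0,2); WM=-2
i=3 t=4 v=6: → [4,6),[3,5); WM=1
i=4 t=5 v=3: → [5,7),[4,6); WM=2; [0,2) fires=13
i=5 t=5 v=8: → [5,7),[4,6); WM=2
i=6 t=1 v=3: → [1,3),[0,2); WM=2
i=7 t=6 v=9: → [6,8),[5,7); WM=3; [1,3) fires=14
i=8 t=6 v=8: → [6,8),[5,7); WM=3
i=9 t=5 v=8: → [5,7),[4,6); WM=3
i=10 t=12 v=6: → [12,14),[11,13); WM=9; [3,5) fires=6 [4,6) fires=25 [5,7) fires=36 [6,8) fires=17
i=11 t=7 v=6: → [7,9),[6,8); WM=9; [7,9) fires=6
i=12 t=18 v=1: → [18,20),[17,19); WM=15; [11,13) fires=6 [12,14) fires=6
i=13 t=22 v=3: → [22,24),[21,23); WM=19; [17,19) fires=1
i=14 t=11 v=3: DROP (t<19-3); WM=19
i=15 t=16 v=3: → [16,18),[15,17); WM=19; [15,17) fires=3 [16,18) fires=3
i=16 t=23 v=2: → [23,25),[22,24); WM=20; [18,20) fires=1
i=17 t=14 v=4: DROP (t<20-3); WM=20
i=18 t=23 v=2: → [23,25),[22,24); WM=20
i=19 t=21 v=3: → [21,23),[20,22); WM=20
i=20 t=23 v=5: → [23,25),[22,24); WM=20
i=21 t=24 v=6: → [24,26),[23,25); WM=21
i=22 t=25 v=6: → [25,27),[24,26); WM=22; [20,22) fires=3
i=23 t=25 v=3: → [25,27),[24,26); WM=22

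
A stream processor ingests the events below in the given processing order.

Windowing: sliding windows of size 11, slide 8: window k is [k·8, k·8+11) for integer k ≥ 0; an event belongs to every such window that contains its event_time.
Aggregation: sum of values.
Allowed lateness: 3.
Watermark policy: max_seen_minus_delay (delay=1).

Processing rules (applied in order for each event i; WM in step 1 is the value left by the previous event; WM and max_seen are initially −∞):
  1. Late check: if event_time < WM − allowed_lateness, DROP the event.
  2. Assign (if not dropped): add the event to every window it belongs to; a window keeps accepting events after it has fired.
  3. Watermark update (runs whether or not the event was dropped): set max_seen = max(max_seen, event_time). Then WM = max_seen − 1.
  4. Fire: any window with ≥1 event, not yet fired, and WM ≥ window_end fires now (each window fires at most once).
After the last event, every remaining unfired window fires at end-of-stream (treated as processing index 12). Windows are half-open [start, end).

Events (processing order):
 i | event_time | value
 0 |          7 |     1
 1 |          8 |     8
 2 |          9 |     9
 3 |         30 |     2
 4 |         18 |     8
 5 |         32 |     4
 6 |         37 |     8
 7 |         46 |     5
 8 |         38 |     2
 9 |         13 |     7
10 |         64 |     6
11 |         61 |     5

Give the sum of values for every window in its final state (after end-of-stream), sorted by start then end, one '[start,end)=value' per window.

i=0 t=7 v=1: → [0,11); WM=6
i=1 t=8 v=8: → [8,19),[0,11); WM=7
i=2 t=9 v=9: → [8,19),[0,11); WM=8
i=3 t=30 v=2: → [24,35); WM=29; [0,11) fires=18 [8,19) fires=17
i=4 t=18 v=8: DROP (t<29-3); WM=29
i=5 t=32 v=4: → [32,43),[24,35); WM=31
i=6 t=37 v=8: → [32,43); WM=36; [24,35) fires=6
i=7 t=46 v=5: → [40,51); WM=45; [32,43) fires=12
i=8 t=38 v=2: DROP (t<45-3); WM=45
i=9 t=13 v=7: DROP (t<45-3); WM=45
i=10 t=64 v=6: → [64,75),[56,67); WM=63; [40,51) fires=5
i=11 t=61 v=5: → [56,67); WM=63

[0,11)=18 [8,19)=17 [24,35)=6 [32,43)=12 [40,51)=5 [56,67)=11 [64,75)=6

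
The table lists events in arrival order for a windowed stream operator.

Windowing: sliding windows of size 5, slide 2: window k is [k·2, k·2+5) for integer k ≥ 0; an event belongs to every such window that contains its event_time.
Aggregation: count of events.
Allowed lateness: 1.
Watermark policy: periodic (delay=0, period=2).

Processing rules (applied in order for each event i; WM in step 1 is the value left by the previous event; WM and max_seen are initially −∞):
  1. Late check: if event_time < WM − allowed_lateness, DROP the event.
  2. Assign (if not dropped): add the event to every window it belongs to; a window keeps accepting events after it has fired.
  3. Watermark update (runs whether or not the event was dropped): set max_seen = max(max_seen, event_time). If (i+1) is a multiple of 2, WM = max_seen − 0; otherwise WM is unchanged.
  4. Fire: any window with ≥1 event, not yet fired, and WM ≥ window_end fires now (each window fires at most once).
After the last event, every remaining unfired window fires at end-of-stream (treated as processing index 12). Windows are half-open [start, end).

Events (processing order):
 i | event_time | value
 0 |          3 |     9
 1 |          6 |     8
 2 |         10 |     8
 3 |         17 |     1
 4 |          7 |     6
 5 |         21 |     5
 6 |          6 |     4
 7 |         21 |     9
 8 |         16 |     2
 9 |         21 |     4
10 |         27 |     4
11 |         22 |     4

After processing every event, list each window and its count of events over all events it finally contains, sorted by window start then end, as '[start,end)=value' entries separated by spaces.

[0,5)=1 [2,7)=2 [4,9)=1 [6,11)=2 [8,13)=1 [10,15)=1 [14,19)=1 [16,21)=1 [18,23)=4 [20,25)=4 [22,27)=1 [24,29)=1 [26,31)=1

i=0 t=3 v=9: → [2,7),[0,5); WM=−∞
i=1 t=6 v=8: → [6,11),[4,9),[2,7); WM=6; [0,5) fires=1
i=2 t=10 v=8: → [10,15),[8,13),[6,11); WM=6
i=3 t=17 v=1: → [16,21),[14,19); WM=17; [2,7) fires=2 [4,9) fires=1 [6,11) fires=2 [8,13) fires=1 [10,15) fires=1
i=4 t=7 v=6: DROP (t<17-1); WM=17
i=5 t=21 v=5: → [20,25),[18,23); WM=21; [14,19) fires=1 [16,21) fires=1
i=6 t=6 v=4: DROP (t<21-1); WM=21
i=7 t=21 v=9: → [20,25),[18,23); WM=21
i=8 t=16 v=2: DROP (t<21-1); WM=21
i=9 t=21 v=4: → [20,25),[18,23); WM=21
i=10 t=27 v=4: → [26,31),[24,29); WM=21
i=11 t=22 v=4: → [22,27),[20,25),[18,23); WM=27; [18,23) fires=4 [20,25) fires=4 [22,27) fires=1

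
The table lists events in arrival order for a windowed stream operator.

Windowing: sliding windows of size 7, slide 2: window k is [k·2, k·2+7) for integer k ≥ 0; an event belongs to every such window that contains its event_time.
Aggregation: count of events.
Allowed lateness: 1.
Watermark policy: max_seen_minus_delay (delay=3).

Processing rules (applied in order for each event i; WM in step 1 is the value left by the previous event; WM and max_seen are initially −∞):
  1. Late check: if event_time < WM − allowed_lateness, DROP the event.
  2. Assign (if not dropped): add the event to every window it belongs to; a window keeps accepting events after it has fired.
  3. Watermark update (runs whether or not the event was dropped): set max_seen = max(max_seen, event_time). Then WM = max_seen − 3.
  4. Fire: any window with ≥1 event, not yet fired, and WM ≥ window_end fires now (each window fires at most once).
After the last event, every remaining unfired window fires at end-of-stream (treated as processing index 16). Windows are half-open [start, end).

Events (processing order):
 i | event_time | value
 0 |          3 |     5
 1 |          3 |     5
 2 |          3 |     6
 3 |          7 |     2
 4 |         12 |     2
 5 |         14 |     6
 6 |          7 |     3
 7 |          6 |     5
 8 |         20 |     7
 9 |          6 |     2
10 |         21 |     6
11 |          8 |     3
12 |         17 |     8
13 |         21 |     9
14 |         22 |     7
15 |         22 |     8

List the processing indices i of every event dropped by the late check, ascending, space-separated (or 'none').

6 7 9 11

i=0 t=3 v=5: → [2,9),[0,7); WM=0
i=1 t=3 v=5: → [2,9),[0,7); WM=0
i=2 t=3 v=6: → [2,9),[0,7); WM=0
i=3 t=7 v=2: → [6,13),[4,11),[2,9); WM=4
i=4 t=12 v=2: → [12,19),[10,17),[8,15),[6,13); WM=9; [0,7) fires=3 [2,9) fires=4
i=5 t=14 v=6: → [14,21),[12,19),[10,17),[8,15); WM=11; [4,11) fires=1
i=6 t=7 v=3: DROP (t<11-1); WM=11
i=7 t=6 v=5: DROP (t<11-1); WM=11
i=8 t=20 v=7: → [20,27),[18,25),[16,23),[14,21); WM=17; [6,13) fires=2 [8,15) fires=2 [10,17) fires=2
i=9 t=6 v=2: DROP (t<17-1); WM=17
i=10 t=21 v=6: → [20,27),[18,25),[16,23); WM=18
i=11 t=8 v=3: DROP (t<18-1); WM=18
i=12 t=17 v=8: → [16,23),[14,21),[12,19); WM=18
i=13 t=21 v=9: → [20,27),[18,25),[16,23); WM=18
i=14 t=22 v=7: → [22,29),[20,27),[18,25),[16,23); WM=19; [12,19) fires=3
i=15 t=22 v=8: → [22,29),[20,27),[18,25),[16,23); WM=19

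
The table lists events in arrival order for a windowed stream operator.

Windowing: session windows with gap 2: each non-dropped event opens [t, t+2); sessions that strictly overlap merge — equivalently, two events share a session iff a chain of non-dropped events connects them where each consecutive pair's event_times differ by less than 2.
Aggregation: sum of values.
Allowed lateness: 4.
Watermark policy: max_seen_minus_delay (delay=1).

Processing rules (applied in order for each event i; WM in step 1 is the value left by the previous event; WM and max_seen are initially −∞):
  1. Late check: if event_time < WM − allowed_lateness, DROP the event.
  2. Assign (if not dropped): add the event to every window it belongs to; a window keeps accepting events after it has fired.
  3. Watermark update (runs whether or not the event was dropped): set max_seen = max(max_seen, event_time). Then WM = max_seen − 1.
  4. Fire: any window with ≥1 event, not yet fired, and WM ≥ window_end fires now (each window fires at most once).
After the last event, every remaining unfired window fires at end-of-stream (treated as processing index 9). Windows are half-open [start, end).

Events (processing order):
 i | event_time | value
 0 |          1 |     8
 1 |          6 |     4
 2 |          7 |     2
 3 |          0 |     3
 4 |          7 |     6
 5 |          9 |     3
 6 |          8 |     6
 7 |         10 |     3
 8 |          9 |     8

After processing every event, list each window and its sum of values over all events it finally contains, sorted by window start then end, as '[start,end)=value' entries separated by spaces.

[1,3)=8 [6,12)=32

i=0 t=1 v=8: → [1,3); WM=0
i=1 t=6 v=4: → [6,8); WM=5
i=2 t=7 v=2: → [6,9); WM=6
i=3 t=0 v=3: DROP (t<6-4); WM=6
i=4 t=7 v=6: → [6,9); WM=6
i=5 t=9 v=3: → [9,11); WM=8
i=6 t=8 v=6: → [6,11); WM=8
i=7 t=10 v=3: → [6,12); WM=9
i=8 t=9 v=8: → [6,12); WM=9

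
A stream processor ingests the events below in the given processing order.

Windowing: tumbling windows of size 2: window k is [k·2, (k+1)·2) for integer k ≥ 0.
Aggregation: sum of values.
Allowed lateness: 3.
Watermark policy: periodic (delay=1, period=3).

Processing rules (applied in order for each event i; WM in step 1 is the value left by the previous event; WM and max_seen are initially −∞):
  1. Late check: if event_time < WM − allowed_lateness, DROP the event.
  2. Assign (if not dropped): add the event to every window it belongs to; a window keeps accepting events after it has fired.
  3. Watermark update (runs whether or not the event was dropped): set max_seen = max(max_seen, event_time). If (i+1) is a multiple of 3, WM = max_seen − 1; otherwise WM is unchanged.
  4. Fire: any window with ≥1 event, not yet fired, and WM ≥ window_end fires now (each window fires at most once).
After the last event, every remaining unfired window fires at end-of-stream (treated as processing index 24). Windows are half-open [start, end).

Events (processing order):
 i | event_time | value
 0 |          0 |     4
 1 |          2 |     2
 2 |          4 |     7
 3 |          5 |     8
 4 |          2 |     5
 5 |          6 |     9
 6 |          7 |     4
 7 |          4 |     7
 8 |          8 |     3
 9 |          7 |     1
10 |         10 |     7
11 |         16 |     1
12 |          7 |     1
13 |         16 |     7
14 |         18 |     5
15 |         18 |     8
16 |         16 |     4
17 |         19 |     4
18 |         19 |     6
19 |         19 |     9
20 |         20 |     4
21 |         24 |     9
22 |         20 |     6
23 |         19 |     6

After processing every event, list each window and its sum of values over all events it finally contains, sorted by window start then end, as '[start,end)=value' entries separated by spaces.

[0,2)=4 [2,4)=7 [4,6)=22 [6,8)=14 [8,10)=3 [10,12)=7 [16,18)=12 [18,20)=38 [20,22)=10 [24,26)=9

i=0 t=0 v=4: → [0,2); WM=−∞
i=1 t=2 v=2: → [2,4); WM=−∞
i=2 t=4 v=7: → [4,6); WM=3; [0,2) fires=4
i=3 t=5 v=8: → [4,6); WM=3
i=4 t=2 v=5: → [2,4); WM=3
i=5 t=6 v=9: → [6,8); WM=5; [2,4) fires=7
i=6 t=7 v=4: → [6,8); WM=5
i=7 t=4 v=7: → [4,6); WM=5
i=8 t=8 v=3: → [8,10); WM=7; [4,6) fires=22
i=9 t=7 v=1: → [6,8); WM=7
i=10 t=10 v=7: → [10,12); WM=7
i=11 t=16 v=1: → [16,18); WM=15; [6,8) fires=14 [8,10) fires=3 [10,12) fires=7
i=12 t=7 v=1: DROP (t<15-3); WM=15
i=13 t=16 v=7: → [16,18); WM=15
i=14 t=18 v=5: → [18,20); WM=17
i=15 t=18 v=8: → [18,20); WM=17
i=16 t=16 v=4: → [16,18); WM=17
i=17 t=19 v=4: → [18,20); WM=18; [16,18) fires=12
i=18 t=19 v=6: → [18,20); WM=18
i=19 t=19 v=9: → [18,20); WM=18
i=20 t=20 v=4: → [20,22); WM=19
i=21 t=24 v=9: → [24,26); WM=19
i=22 t=20 v=6: → [20,22); WM=19
i=23 t=19 v=6: → [18,20); WM=23; [18,20) fires=38 [20,22) fires=10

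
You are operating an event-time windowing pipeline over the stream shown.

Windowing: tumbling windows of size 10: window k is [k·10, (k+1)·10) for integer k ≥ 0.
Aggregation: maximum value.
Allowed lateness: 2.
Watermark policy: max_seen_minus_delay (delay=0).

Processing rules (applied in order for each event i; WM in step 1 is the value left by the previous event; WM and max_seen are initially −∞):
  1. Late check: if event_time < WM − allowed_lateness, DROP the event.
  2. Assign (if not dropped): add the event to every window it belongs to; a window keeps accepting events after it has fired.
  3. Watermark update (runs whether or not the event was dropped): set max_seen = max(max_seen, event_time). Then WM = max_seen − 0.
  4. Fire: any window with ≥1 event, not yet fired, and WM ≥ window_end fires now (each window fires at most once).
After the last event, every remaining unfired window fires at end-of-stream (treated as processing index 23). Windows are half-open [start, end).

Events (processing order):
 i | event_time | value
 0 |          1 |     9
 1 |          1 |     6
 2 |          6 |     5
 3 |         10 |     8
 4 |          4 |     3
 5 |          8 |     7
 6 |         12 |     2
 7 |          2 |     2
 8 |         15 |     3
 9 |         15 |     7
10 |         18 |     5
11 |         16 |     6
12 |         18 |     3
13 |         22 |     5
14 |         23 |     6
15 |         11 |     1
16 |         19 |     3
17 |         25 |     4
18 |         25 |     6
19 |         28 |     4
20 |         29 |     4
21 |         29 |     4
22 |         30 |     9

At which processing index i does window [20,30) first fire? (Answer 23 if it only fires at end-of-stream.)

22

i=0 t=1 v=9: → [0,10); WM=1
i=1 t=1 v=6: → [0,10); WM=1
i=2 t=6 v=5: → [0,10); WM=6
i=3 t=10 v=8: → [10,20); WM=10; [0,10) fires=9
i=4 t=4 v=3: DROP (t<10-2); WM=10
i=5 t=8 v=7: → [0,10); WM=10
i=6 t=12 v=2: → [10,20); WM=12
i=7 t=2 v=2: DROP (t<12-2); WM=12
i=8 t=15 v=3: → [10,20); WM=15
i=9 t=15 v=7: → [10,20); WM=15
i=10 t=18 v=5: → [10,20); WM=18
i=11 t=16 v=6: → [10,20); WM=18
i=12 t=18 v=3: → [10,20); WM=18
i=13 t=22 v=5: → [20,30); WM=22; [10,20) fires=8
i=14 t=23 v=6: → [20,30); WM=23
i=15 t=11 v=1: DROP (t<23-2); WM=23
i=16 t=19 v=3: DROP (t<23-2); WM=23
i=17 t=25 v=4: → [20,30); WM=25
i=18 t=25 v=6: → [20,30); WM=25
i=19 t=28 v=4: → [20,30); WM=28
i=20 t=29 v=4: → [20,30); WM=29
i=21 t=29 v=4: → [20,30); WM=29
i=22 t=30 v=9: → [30,40); WM=30; [20,30) fires=6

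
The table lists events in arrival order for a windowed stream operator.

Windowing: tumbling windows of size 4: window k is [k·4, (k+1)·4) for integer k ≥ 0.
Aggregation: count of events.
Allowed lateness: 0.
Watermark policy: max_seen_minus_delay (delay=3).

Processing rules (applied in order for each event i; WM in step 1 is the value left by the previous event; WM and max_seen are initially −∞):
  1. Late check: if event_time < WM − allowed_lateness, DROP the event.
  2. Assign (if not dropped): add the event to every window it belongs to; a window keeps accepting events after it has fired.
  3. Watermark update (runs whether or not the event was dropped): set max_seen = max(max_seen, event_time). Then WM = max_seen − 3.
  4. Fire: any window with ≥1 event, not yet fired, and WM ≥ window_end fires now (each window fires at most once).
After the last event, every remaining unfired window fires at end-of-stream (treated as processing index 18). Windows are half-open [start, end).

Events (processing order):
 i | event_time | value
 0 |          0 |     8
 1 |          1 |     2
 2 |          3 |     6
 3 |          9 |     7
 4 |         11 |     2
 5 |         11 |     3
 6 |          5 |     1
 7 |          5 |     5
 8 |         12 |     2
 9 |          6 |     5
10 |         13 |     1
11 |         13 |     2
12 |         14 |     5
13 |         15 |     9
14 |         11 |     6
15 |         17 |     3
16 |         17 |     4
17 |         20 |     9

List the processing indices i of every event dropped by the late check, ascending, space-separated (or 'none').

6 7 9 14

i=0 t=0 v=8: → [0,4); WM=-3
i=1 t=1 v=2: → [0,4); WM=-2
i=2 t=3 v=6: → [0,4); WM=0
i=3 t=9 v=7: → [8,12); WM=6; [0,4) fires=3
i=4 t=11 v=2: → [8,12); WM=8
i=5 t=11 v=3: → [8,12); WM=8
i=6 t=5 v=1: DROP (t<8-0); WM=8
i=7 t=5 v=5: DROP (t<8-0); WM=8
i=8 t=12 v=2: → [12,16); WM=9
i=9 t=6 v=5: DROP (t<9-0); WM=9
i=10 t=13 v=1: → [12,16); WM=10
i=11 t=13 v=2: → [12,16); WM=10
i=12 t=14 v=5: → [12,16); WM=11
i=13 t=15 v=9: → [12,16); WM=12; [8,12) fires=3
i=14 t=11 v=6: DROP (t<12-0); WM=12
i=15 t=17 v=3: → [16,20); WM=14
i=16 t=17 v=4: → [16,20); WM=14
i=17 t=20 v=9: → [20,24); WM=17; [12,16) fires=5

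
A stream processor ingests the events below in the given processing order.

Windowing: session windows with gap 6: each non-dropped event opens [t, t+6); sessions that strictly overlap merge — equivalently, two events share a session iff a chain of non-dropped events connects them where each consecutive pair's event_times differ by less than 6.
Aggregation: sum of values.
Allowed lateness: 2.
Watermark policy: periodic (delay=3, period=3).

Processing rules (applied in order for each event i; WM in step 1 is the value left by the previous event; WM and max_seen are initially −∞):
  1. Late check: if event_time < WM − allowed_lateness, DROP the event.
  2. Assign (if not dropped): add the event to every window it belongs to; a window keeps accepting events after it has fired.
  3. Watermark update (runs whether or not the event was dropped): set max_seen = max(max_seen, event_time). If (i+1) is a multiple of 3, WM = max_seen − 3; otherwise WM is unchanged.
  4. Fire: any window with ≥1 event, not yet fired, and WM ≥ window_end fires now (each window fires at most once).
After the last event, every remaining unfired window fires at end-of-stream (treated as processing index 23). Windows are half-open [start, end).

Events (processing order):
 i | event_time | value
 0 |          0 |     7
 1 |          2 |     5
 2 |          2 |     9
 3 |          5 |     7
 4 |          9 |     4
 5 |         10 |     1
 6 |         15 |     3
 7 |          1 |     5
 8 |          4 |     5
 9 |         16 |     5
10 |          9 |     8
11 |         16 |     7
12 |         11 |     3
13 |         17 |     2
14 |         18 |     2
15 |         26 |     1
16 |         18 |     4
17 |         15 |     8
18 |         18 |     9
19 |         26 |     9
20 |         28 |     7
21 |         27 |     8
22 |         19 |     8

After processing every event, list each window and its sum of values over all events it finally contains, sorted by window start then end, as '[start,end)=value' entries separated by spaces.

i=0 t=0 v=7: → [0,6); WM=−∞
i=1 t=2 v=5: → [0,8); WM=−∞
i=2 t=2 v=9: → [0,8); WM=-1
i=3 t=5 v=7: → [0,11); WM=-1
i=4 t=9 v=4: → [0,15); WM=-1
i=5 t=10 v=1: → [0,16); WM=7
i=6 t=15 v=3: → [0,21); WM=7
i=7 t=1 v=5: DROP (t<7-2); WM=7
i=8 t=4 v=5: DROP (t<7-2); WM=12
i=9 t=16 v=5: → [0,22); WM=12
i=10 t=9 v=8: DROP (t<12-2); WM=12
i=11 t=16 v=7: → [0,22); WM=13
i=12 t=11 v=3: → [0,22); WM=13
i=13 t=17 v=2: → [0,23); WM=13
i=14 t=18 v=2: → [0,24); WM=15
i=15 t=26 v=1: → [26,32); WM=15
i=16 t=18 v=4: → [0,24); WM=15
i=17 t=15 v=8: → [0,24); WM=23
i=18 t=18 v=9: DROP (t<23-2); WM=23
i=19 t=26 v=9: → [26,32); WM=23
i=20 t=28 v=7: → [26,34); WM=25
i=21 t=27 v=8: → [26,34); WM=25
i=22 t=19 v=8: DROP (t<25-2); WM=25

[0,24)=67 [26,34)=25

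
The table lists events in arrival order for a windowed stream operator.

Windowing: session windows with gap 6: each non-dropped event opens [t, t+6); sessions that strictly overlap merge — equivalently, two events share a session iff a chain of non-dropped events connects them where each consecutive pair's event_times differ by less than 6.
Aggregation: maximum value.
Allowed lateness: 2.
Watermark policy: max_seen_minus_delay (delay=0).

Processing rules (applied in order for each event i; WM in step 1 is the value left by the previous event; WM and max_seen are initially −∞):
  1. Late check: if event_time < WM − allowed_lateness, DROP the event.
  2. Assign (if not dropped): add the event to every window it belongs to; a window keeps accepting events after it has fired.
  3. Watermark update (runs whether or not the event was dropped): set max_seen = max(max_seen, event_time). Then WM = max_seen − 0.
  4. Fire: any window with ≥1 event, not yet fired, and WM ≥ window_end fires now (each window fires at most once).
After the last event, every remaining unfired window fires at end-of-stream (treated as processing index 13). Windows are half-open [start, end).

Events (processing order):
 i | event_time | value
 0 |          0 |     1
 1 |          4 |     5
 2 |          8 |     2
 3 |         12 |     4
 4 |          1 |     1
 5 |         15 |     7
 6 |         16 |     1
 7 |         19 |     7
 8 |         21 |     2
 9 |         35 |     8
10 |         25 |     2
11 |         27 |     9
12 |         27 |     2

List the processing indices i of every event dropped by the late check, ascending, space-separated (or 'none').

i=0 t=0 v=1: → [0,6); WM=0
i=1 t=4 v=5: → [0,10); WM=4
i=2 t=8 v=2: → [0,14); WM=8
i=3 t=12 v=4: → [0,18); WM=12
i=4 t=1 v=1: DROP (t<12-2); WM=12
i=5 t=15 v=7: → [0,21); WM=15
i=6 t=16 v=1: → [0,22); WM=16
i=7 t=19 v=7: → [0,25); WM=19
i=8 t=21 v=2: → [0,27); WM=21
i=9 t=35 v=8: → [35,41); WM=35
i=10 t=25 v=2: DROP (t<35-2); WM=35
i=11 t=27 v=9: DROP (t<35-2); WM=35
i=12 t=27 v=2: DROP (t<35-2); WM=35

4 10 11 12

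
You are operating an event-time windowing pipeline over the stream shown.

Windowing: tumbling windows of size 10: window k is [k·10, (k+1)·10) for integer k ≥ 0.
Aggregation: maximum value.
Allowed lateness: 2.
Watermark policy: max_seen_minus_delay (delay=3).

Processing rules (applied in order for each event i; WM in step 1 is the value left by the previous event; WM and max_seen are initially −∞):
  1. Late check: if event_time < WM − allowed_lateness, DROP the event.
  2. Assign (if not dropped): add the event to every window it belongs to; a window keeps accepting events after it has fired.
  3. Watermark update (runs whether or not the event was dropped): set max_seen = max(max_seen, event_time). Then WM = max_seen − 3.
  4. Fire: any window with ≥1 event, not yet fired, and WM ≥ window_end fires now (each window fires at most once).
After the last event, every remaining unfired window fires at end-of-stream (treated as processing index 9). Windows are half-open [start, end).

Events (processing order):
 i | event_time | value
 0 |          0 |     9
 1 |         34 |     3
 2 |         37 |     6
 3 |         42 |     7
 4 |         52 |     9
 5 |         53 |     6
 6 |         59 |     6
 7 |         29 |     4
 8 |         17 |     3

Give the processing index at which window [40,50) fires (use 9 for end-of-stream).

i=0 t=0 v=9: → [0,10); WM=-3
i=1 t=34 v=3: → [30,40); WM=31; [0,10) fires=9
i=2 t=37 v=6: → [30,40); WM=34
i=3 t=42 v=7: → [40,50); WM=39
i=4 t=52 v=9: → [50,60); WM=49; [30,40) fires=6
i=5 t=53 v=6: → [50,60); WM=50; [40,50) fires=7
i=6 t=59 v=6: → [50,60); WM=56
i=7 t=29 v=4: DROP (t<56-2); WM=56
i=8 t=17 v=3: DROP (t<56-2); WM=56

5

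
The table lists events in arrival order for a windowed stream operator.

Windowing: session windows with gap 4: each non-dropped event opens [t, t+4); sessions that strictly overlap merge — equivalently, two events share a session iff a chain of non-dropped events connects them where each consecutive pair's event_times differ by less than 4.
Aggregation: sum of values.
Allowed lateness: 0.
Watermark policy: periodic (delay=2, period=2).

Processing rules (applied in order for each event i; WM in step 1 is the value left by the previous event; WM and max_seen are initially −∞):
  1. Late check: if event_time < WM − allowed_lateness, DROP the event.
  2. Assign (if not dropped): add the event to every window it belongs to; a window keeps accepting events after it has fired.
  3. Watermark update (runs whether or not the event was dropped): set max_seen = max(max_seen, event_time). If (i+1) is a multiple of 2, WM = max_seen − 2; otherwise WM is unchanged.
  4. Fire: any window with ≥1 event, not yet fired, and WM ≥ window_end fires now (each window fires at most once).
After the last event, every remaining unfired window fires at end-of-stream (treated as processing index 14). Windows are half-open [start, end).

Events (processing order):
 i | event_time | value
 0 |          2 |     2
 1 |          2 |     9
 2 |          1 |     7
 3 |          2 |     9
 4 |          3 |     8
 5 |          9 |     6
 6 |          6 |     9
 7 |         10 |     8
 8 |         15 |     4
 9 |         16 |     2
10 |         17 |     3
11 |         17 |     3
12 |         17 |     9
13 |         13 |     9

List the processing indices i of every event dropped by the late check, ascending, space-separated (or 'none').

i=0 t=2 v=2: → [2,6); WM=−∞
i=1 t=2 v=9: → [2,6); WM=0
i=2 t=1 v=7: → [1,6); WM=0
i=3 t=2 v=9: → [1,6); WM=0
i=4 t=3 v=8: → [1,7); WM=0
i=5 t=9 v=6: → [9,13); WM=7
i=6 t=6 v=9: DROP (t<7-0); WM=7
i=7 t=10 v=8: → [9,14); WM=8
i=8 t=15 v=4: → [15,19); WM=8
i=9 t=16 v=2: → [15,20); WM=14
i=10 t=17 v=3: → [15,21); WM=14
i=11 t=17 v=3: → [15,21); WM=15
i=12 t=17 v=9: → [15,21); WM=15
i=13 t=13 v=9: DROP (t<15-0); WM=15

6 13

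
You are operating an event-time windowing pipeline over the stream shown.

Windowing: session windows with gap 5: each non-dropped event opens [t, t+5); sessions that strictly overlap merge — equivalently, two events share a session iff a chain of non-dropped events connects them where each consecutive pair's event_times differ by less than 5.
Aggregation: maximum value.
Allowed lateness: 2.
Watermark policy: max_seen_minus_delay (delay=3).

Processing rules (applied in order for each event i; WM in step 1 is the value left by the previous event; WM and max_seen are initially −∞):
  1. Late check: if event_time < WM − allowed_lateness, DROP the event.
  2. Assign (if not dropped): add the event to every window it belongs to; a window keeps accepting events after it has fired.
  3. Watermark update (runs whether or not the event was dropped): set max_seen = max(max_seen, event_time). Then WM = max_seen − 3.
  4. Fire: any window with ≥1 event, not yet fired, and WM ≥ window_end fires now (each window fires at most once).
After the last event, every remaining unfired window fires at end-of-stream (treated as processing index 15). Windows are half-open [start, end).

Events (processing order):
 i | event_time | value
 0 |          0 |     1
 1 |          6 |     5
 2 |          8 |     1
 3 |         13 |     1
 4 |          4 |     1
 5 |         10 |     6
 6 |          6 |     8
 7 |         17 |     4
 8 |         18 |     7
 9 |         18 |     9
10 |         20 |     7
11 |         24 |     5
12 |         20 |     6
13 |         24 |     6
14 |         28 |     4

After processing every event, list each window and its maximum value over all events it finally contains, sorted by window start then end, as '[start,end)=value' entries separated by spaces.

i=0 t=0 v=1: → [0,5); WM=-3
i=1 t=6 v=5: → [6,11); WM=3
i=2 t=8 v=1: → [6,13); WM=5
i=3 t=13 v=1: → [13,18); WM=10
i=4 t=4 v=1: DROP (t<10-2); WM=10
i=5 t=10 v=6: → [6,18); WM=10
i=6 t=6 v=8: DROP (t<10-2); WM=10
i=7 t=17 v=4: → [6,22); WM=14
i=8 t=18 v=7: → [6,23); WM=15
i=9 t=18 v=9: → [6,23); WM=15
i=10 t=20 v=7: → [6,25); WM=17
i=11 t=24 v=5: → [6,29); WM=21
i=12 t=20 v=6: → [6,29); WM=21
i=13 t=24 v=6: → [6,29); WM=21
i=14 t=28 v=4: → [6,33); WM=25

[0,5)=1 [6,33)=9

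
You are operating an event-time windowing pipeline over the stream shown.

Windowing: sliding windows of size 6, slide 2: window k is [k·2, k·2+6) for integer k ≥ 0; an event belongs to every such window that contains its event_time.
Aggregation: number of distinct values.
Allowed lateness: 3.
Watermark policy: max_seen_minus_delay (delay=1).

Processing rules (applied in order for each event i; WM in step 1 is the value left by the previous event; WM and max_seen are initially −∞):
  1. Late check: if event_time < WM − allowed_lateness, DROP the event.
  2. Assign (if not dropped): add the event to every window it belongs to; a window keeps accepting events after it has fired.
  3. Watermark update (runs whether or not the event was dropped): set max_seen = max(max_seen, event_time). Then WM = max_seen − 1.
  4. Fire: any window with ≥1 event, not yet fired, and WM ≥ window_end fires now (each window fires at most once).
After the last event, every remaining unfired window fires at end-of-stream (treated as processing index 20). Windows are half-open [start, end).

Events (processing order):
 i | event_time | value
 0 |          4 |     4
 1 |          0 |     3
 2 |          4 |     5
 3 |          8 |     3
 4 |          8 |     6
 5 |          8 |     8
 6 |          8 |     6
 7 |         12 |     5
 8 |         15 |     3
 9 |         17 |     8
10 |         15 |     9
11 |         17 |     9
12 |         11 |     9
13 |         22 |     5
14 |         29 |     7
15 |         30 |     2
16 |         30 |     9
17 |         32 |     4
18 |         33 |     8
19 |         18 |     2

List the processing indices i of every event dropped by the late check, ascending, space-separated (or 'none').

i=0 t=4 v=4: → [4,10),[2,8),[0,6); WM=3
i=1 t=0 v=3: → [0,6); WM=3
i=2 t=4 v=5: → [4,10),[2,8),[0,6); WM=3
i=3 t=8 v=3: → [8,14),[6,12),[4,10); WM=7; [0,6) fires=3
i=4 t=8 v=6: → [8,14),[6,12),[4,10); WM=7
i=5 t=8 v=8: → [8,14),[6,12),[4,10); WM=7
i=6 t=8 v=6: → [8,14),[6,12),[4,10); WM=7
i=7 t=12 v=5: → [12,18),[10,16),[8,14); WM=11; [2,8) fires=2 [4,10) fires=5
i=8 t=15 v=3: → [14,20),[12,18),[10,16); WM=14; [6,12) fires=3 [8,14) fires=4
i=9 t=17 v=8: → [16,22),[14,20),[12,18); WM=16; [10,16) fires=2
i=10 t=15 v=9: → [14,20),[12,18),[10,16); WM=16
i=11 t=17 v=9: → [16,22),[14,20),[12,18); WM=16
i=12 t=11 v=9: DROP (t<16-3); WM=16
i=13 t=22 v=5: → [22,28),[20,26),[18,24); WM=21; [12,18) fires=4 [14,20) fires=3
i=14 t=29 v=7: → [28,34),[26,32),[24,30); WM=28; [16,22) fires=2 [18,24) fires=1 [20,26) fires=1 [22,28) fires=1
i=15 t=30 v=2: → [30,36),[28,34),[26,32); WM=29
i=16 t=30 v=9: → [30,36),[28,34),[26,32); WM=29
i=17 t=32 v=4: → [32,38),[30,36),[28,34); WM=31; [24,30) fires=1
i=18 t=33 v=8: → [32,38),[30,36),[28,34); WM=32; [26,32) fires=3
i=19 t=18 v=2: DROP (t<32-3); WM=32

12 19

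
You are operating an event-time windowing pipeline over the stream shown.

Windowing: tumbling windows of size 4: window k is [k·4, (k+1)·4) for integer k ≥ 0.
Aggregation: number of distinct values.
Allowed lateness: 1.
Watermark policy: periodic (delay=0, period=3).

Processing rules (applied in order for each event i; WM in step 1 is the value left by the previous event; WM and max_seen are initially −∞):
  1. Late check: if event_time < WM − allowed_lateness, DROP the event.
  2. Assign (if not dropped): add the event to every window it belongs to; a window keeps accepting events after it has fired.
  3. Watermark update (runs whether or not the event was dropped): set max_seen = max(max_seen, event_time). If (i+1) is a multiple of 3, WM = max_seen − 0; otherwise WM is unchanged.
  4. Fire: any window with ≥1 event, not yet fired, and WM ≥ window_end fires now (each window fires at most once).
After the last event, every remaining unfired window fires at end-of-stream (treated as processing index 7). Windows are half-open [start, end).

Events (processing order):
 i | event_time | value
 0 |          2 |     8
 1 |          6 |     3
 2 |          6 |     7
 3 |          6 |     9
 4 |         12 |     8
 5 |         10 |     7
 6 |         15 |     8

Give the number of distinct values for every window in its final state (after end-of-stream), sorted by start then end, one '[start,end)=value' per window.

[0,4)=1 [4,8)=3 [8,12)=1 [12,16)=1

i=0 t=2 v=8: → [0,4); WM=−∞
i=1 t=6 v=3: → [4,8); WM=−∞
i=2 t=6 v=7: → [4,8); WM=6; [0,4) fires=1
i=3 t=6 v=9: → [4,8); WM=6
i=4 t=12 v=8: → [12,16); WM=6
i=5 t=10 v=7: → [8,12); WM=12; [4,8) fires=3 [8,12) fires=1
i=6 t=15 v=8: → [12,16); WM=12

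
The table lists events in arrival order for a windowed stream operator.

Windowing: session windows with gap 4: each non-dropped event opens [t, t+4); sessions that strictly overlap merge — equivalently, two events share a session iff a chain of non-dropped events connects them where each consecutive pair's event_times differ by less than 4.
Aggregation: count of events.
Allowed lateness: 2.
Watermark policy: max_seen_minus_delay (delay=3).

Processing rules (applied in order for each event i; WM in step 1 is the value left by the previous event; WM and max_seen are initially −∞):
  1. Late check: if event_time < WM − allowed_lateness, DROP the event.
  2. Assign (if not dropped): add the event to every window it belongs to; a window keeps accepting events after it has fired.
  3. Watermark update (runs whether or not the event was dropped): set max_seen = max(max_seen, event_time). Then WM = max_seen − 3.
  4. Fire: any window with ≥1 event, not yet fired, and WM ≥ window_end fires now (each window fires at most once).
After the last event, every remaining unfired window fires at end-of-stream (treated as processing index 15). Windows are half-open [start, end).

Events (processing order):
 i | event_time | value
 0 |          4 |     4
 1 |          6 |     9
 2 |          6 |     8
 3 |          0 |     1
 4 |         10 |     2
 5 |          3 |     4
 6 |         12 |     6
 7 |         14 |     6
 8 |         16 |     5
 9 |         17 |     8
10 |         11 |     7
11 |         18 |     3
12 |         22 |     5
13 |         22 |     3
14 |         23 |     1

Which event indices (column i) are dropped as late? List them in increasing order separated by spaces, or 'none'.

3 5 10

i=0 t=4 v=4: → [4,8); WM=1
i=1 t=6 v=9: → [4,10); WM=3
i=2 t=6 v=8: → [4,10); WM=3
i=3 t=0 v=1: DROP (t<3-2); WM=3
i=4 t=10 v=2: → [10,14); WM=7
i=5 t=3 v=4: DROP (t<7-2); WM=7
i=6 t=12 v=6: → [10,16); WM=9
i=7 t=14 v=6: → [10,18); WM=11
i=8 t=16 v=5: → [10,20); WM=13
i=9 t=17 v=8: → [10,21); WM=14
i=10 t=11 v=7: DROP (t<14-2); WM=14
i=11 t=18 v=3: → [10,22); WM=15
i=12 t=22 v=5: → [22,26); WM=19
i=13 t=22 v=3: → [22,26); WM=19
i=14 t=23 v=1: → [22,27); WM=20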